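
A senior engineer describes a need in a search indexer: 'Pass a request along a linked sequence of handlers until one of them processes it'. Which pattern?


This matches the Chain of Responsibility pattern

Chain of Responsibility


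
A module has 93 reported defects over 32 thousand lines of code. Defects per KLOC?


Defect density = defects / KLOC
Defect density = 93 / 32
Defect density = 2.906 defects/KLOC

2.906 defects/KLOC


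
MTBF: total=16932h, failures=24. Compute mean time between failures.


Formula: MTBF = Total operating time / Number of failures
MTBF = 16932 / 24
MTBF = 705.5 hours

705.5 hours


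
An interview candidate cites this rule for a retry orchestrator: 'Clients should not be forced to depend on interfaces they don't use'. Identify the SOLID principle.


This describes the Interface Segregation Principle (ISP)

Interface Segregation Principle (ISP)


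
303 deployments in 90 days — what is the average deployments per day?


Formula: deployments per day = releases / days
= 303 / 90
= 3.367 deploys/day
(equivalently, 23.57 deploys/week)

3.367 deploys/day


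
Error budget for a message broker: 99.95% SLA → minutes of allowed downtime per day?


Formula: allowed downtime = period * (100 - SLA) / 100
Period (day) = 1440 minutes
Unavailability fraction = (100 - 99.95) / 100
Allowed downtime = 1440 * (100 - 99.95) / 100
Allowed downtime = 0.72 minutes

0.72 minutes


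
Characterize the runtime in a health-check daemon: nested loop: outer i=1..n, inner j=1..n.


Reasoning: n iterations times n iterations
Complexity: O(n^2)

O(n^2)


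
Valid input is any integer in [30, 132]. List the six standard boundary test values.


Range: [30, 132]
Boundaries: just below min, min, min+1, max-1, max, just above max
Values: [29, 30, 31, 131, 132, 133]

[29, 30, 31, 131, 132, 133]


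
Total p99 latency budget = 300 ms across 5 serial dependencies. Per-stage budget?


Formula: per_stage = total_budget / stages
per_stage = 300 / 5
per_stage = 60.0 ms

60.0 ms


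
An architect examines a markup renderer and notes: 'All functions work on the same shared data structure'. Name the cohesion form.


Reasoning: Functions share data
Type: Communicational cohesion

Communicational cohesion


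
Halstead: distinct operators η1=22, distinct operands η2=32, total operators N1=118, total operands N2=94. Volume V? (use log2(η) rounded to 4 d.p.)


Formula: V = N * log2(η), where N = N1 + N2 and η = η1 + η2
η = 22 + 32 = 54
N = 118 + 94 = 212
log2(54) ≈ 5.7549
V = 212 * 5.7549 = 1220.04

1220.04


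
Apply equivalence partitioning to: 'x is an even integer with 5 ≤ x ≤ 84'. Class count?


Constraint: even integers in [5, 84]
Class 1: x < 5 — out-of-range invalid
Class 2: x in [5,84] but odd — wrong type invalid
Class 3: x in [5,84] and even — valid
Class 4: x > 84 — out-of-range invalid
Total equivalence classes: 4

4 equivalence classes


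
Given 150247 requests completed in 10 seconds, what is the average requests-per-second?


Formula: throughput = requests / seconds
throughput = 150247 / 10
throughput = 15024.7 requests/second

15024.7 requests/second


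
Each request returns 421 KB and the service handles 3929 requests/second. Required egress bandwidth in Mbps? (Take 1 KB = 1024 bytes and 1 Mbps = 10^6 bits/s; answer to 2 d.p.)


Formula: Mbps = payload_bytes * RPS * 8 / 1e6
Payload per request = 421 KB = 421 * 1024 = 431104 bytes
Total bytes/sec = 431104 * 3929 = 1693807616
Total bits/sec = 1693807616 * 8 = 13550460928
Mbps = 13550460928 / 1e6 = 13550.46

13550.46 Mbps


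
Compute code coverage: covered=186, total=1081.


Coverage = covered / total * 100
Coverage = 186 / 1081 * 100
Coverage = 17.21%

17.21%


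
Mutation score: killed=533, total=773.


Mutation score = killed / total * 100
Mutation score = 533 / 773 * 100
Mutation score = 68.95%

68.95%


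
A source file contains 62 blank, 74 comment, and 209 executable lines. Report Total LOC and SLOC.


Total LOC = blank + comment + code
Total LOC = 62 + 74 + 209 = 345
SLOC (source only) = code = 209

Total LOC: 345, SLOC: 209


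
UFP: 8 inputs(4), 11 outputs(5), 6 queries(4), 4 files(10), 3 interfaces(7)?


UFP = EI*4 + EO*5 + EQ*4 + ILF*10 + EIF*7
UFP = 8*4 + 11*5 + 6*4 + 4*10 + 3*7
UFP = 32 + 55 + 24 + 40 + 21
UFP = 172

172


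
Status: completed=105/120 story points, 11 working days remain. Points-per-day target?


Formula: Required rate = Remaining points / Days left
Remaining = 120 - 105 = 15 points
Required rate = 15 / 11 = 1.36 points/day

1.36 points/day


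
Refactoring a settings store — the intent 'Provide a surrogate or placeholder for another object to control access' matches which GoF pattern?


This matches the Proxy pattern

Proxy


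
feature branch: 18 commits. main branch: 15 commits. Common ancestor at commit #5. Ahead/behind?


Common ancestor: commit #5
feature commits after divergence: 18 - 5 = 13
main commits after divergence: 15 - 5 = 10
feature is 13 commits ahead of main
main is 10 commits ahead of feature

feature ahead: 13, main ahead: 10


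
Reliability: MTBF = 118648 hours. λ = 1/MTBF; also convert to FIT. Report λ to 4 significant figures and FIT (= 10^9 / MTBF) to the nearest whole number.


Formula: λ = 1 / MTBF; FIT = λ × 1e9 = 1e9 / MTBF
λ = 1 / 118648 ≈ 8.428e-06 failures/hour
FIT = 1e9 / 118648 ≈ 8428 failures per 1e9 hours (nearest whole number)

λ = 8.428e-06 /h, FIT = 8428


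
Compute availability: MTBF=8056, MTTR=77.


Availability = MTBF / (MTBF + MTTR)
Availability = 8056 / (8056 + 77)
Availability = 8056 / 8133
Availability = 99.0532%

99.0532%


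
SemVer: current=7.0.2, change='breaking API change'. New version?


Current: 7.0.2
Change category: 'breaking API change' → major bump
SemVer rule: major bump → increment MAJOR, reset MINOR and PATCH to 0
New: 8.0.0

8.0.0


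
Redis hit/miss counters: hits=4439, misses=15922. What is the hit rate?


Formula: hit rate = hits / (hits + misses) * 100
hit rate = 4439 / (4439 + 15922) * 100
hit rate = 4439 / 20361 * 100
hit rate = 21.8%

21.8%


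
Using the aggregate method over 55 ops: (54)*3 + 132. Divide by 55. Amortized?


Formula: Amortized cost = Total cost / Operations
Total cost = (54 * 3) + (1 * 132)
Total cost = 162 + 132 = 294
Amortized = 294 / 55 = 5.3455

5.3455


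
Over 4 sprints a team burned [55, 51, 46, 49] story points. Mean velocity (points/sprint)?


Formula: Avg velocity = Total points / Number of sprints
Points: [55, 51, 46, 49]
Sum = 55 + 51 + 46 + 49 = 201
Avg velocity = 201 / 4 = 50.25 points/sprint

50.25 points/sprint


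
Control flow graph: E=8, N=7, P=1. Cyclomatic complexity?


Formula: V(G) = E - N + 2P
V(G) = 8 - 7 + 2*1
V(G) = 1 + 2
V(G) = 3

3


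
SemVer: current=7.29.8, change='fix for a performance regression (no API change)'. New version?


Current: 7.29.8
Change category: 'fix for a performance regression (no API change)' → patch bump
SemVer rule: patch bump → increment PATCH (MAJOR and MINOR unchanged)
New: 7.29.9

7.29.9


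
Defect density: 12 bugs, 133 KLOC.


Defect density = defects / KLOC
Defect density = 12 / 133
Defect density = 0.09 defects/KLOC

0.09 defects/KLOC


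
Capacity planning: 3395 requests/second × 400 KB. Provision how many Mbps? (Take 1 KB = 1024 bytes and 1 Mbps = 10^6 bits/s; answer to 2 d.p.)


Formula: Mbps = payload_bytes * RPS * 8 / 1e6
Payload per request = 400 KB = 400 * 1024 = 409600 bytes
Total bytes/sec = 409600 * 3395 = 1390592000
Total bits/sec = 1390592000 * 8 = 11124736000
Mbps = 11124736000 / 1e6 = 11124.74

11124.74 Mbps


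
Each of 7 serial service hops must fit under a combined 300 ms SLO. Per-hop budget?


Formula: per_stage = total_budget / stages
per_stage = 300 / 7
per_stage = 42.86 ms

42.86 ms


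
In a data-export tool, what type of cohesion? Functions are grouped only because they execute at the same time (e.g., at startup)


Reasoning: Related by timing only
Type: Temporal cohesion

Temporal cohesion


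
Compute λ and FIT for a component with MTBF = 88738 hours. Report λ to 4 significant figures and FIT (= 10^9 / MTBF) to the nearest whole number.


Formula: λ = 1 / MTBF; FIT = λ × 1e9 = 1e9 / MTBF
λ = 1 / 88738 ≈ 1.127e-05 failures/hour
FIT = 1e9 / 88738 ≈ 11269 failures per 1e9 hours (nearest whole number)

λ = 1.127e-05 /h, FIT = 11269


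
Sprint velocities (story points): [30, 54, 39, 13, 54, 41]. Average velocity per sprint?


Formula: Avg velocity = Total points / Number of sprints
Points: [30, 54, 39, 13, 54, 41]
Sum = 30 + 54 + 39 + 13 + 54 + 41 = 231
Avg velocity = 231 / 6 = 38.5 points/sprint

38.5 points/sprint


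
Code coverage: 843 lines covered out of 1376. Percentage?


Coverage = covered / total * 100
Coverage = 843 / 1376 * 100
Coverage = 61.26%

61.26%


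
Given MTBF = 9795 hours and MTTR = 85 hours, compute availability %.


Availability = MTBF / (MTBF + MTTR)
Availability = 9795 / (9795 + 85)
Availability = 9795 / 9880
Availability = 99.1397%

99.1397%


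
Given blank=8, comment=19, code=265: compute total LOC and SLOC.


Total LOC = blank + comment + code
Total LOC = 8 + 19 + 265 = 292
SLOC (source only) = code = 265

Total LOC: 292, SLOC: 265


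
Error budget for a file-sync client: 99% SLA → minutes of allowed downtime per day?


Formula: allowed downtime = period * (100 - SLA) / 100
Period (day) = 1440 minutes
Unavailability fraction = (100 - 99.0) / 100
Allowed downtime = 1440 * (100 - 99.0) / 100
Allowed downtime = 14.4 minutes

14.4 minutes


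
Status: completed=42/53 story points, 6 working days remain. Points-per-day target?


Formula: Required rate = Remaining points / Days left
Remaining = 53 - 42 = 11 points
Required rate = 11 / 6 = 1.83 points/day

1.83 points/day


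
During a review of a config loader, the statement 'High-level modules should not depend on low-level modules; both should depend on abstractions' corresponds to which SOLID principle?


This describes the Dependency Inversion Principle (DIP)

Dependency Inversion Principle (DIP)


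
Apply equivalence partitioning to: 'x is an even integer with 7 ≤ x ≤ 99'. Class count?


Constraint: even integers in [7, 99]
Class 1: x < 7 — out-of-range invalid
Class 2: x in [7,99] but odd — wrong type invalid
Class 3: x in [7,99] and even — valid
Class 4: x > 99 — out-of-range invalid
Total equivalence classes: 4

4 equivalence classes


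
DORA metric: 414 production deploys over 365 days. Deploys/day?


Formula: deployments per day = releases / days
= 414 / 365
= 1.134 deploys/day
(equivalently, 7.94 deploys/week)

1.134 deploys/day


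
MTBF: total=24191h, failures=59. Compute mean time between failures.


Formula: MTBF = Total operating time / Number of failures
MTBF = 24191 / 59
MTBF = 410.02 hours

410.02 hours


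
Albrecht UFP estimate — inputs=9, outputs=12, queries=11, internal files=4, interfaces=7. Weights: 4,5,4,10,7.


UFP = EI*4 + EO*5 + EQ*4 + ILF*10 + EIF*7
UFP = 9*4 + 12*5 + 11*4 + 4*10 + 7*7
UFP = 36 + 60 + 44 + 40 + 49
UFP = 229

229


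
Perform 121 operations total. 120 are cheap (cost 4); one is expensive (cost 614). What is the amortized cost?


Formula: Amortized cost = Total cost / Operations
Total cost = (120 * 4) + (1 * 614)
Total cost = 480 + 614 = 1094
Amortized = 1094 / 121 = 9.0413

9.0413


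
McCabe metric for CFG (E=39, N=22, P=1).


Formula: V(G) = E - N + 2P
V(G) = 39 - 22 + 2*1
V(G) = 17 + 2
V(G) = 19

19


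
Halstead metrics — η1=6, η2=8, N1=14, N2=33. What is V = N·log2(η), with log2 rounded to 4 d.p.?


Formula: V = N * log2(η), where N = N1 + N2 and η = η1 + η2
η = 6 + 8 = 14
N = 14 + 33 = 47
log2(14) ≈ 3.8074
V = 47 * 3.8074 = 178.95

178.95


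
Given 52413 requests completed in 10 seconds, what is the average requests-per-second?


Formula: throughput = requests / seconds
throughput = 52413 / 10
throughput = 5241.3 requests/second

5241.3 requests/second


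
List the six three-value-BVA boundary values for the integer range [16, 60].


Range: [16, 60]
Boundaries: just below min, min, min+1, max-1, max, just above max
Values: [15, 16, 17, 59, 60, 61]

[15, 16, 17, 59, 60, 61]


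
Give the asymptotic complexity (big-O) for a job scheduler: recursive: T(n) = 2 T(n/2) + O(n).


Reasoning: master theorem case 2 (merge-sort recurrence)
Complexity: O(n log n)

O(n log n)


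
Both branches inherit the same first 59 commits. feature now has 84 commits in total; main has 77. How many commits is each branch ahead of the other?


Common ancestor: commit #59
feature commits after divergence: 84 - 59 = 25
main commits after divergence: 77 - 59 = 18
feature is 25 commits ahead of main
main is 18 commits ahead of feature

feature ahead: 25, main ahead: 18


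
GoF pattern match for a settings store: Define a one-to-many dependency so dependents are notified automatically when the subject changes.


This matches the Observer pattern

Observer


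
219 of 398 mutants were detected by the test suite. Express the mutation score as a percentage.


Mutation score = killed / total * 100
Mutation score = 219 / 398 * 100
Mutation score = 55.03%

55.03%


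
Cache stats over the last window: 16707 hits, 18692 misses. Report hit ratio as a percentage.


Formula: hit rate = hits / (hits + misses) * 100
hit rate = 16707 / (16707 + 18692) * 100
hit rate = 16707 / 35399 * 100
hit rate = 47.2%

47.2%


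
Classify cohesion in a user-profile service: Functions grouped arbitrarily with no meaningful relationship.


Reasoning: Worst: random grouping
Type: Coincidental cohesion

Coincidental cohesion


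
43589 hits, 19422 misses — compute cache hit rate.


Formula: hit rate = hits / (hits + misses) * 100
hit rate = 43589 / (43589 + 19422) * 100
hit rate = 43589 / 63011 * 100
hit rate = 69.18%

69.18%


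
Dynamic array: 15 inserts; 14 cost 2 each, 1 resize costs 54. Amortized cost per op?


Formula: Amortized cost = Total cost / Operations
Total cost = (14 * 2) + (1 * 54)
Total cost = 28 + 54 = 82
Amortized = 82 / 15 = 5.4667

5.4667


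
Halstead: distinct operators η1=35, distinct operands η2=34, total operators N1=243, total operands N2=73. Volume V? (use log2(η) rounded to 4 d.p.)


Formula: V = N * log2(η), where N = N1 + N2 and η = η1 + η2
η = 35 + 34 = 69
N = 243 + 73 = 316
log2(69) ≈ 6.1085
V = 316 * 6.1085 = 1930.29

1930.29


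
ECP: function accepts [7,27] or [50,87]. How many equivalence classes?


Valid ranges: [7,27] and [50,87]
Class 1: x < 7 — invalid
Class 2: 7 ≤ x ≤ 27 — valid
Class 3: 27 < x < 50 — invalid (gap between ranges)
Class 4: 50 ≤ x ≤ 87 — valid
Class 5: x > 87 — invalid
Total equivalence classes: 5

5 equivalence classes


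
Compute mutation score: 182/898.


Mutation score = killed / total * 100
Mutation score = 182 / 898 * 100
Mutation score = 20.27%

20.27%


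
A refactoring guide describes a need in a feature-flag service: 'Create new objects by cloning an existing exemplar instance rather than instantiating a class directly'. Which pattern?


This matches the Prototype pattern

Prototype


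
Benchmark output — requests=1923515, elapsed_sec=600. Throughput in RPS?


Formula: throughput = requests / seconds
throughput = 1923515 / 600
throughput = 3205.86 requests/second

3205.86 requests/second


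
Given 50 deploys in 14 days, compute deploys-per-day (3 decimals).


Formula: deployments per day = releases / days
= 50 / 14
= 3.571 deploys/day
(equivalently, 25.0 deploys/week)

3.571 deploys/day


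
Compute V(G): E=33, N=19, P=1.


Formula: V(G) = E - N + 2P
V(G) = 33 - 19 + 2*1
V(G) = 14 + 2
V(G) = 16

16


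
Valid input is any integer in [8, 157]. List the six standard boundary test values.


Range: [8, 157]
Boundaries: just below min, min, min+1, max-1, max, just above max
Values: [7, 8, 9, 156, 157, 158]

[7, 8, 9, 156, 157, 158]


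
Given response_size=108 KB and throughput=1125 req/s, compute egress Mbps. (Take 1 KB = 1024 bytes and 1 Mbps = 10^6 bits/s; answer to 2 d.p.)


Formula: Mbps = payload_bytes * RPS * 8 / 1e6
Payload per request = 108 KB = 108 * 1024 = 110592 bytes
Total bytes/sec = 110592 * 1125 = 124416000
Total bits/sec = 124416000 * 8 = 995328000
Mbps = 995328000 / 1e6 = 995.33

995.33 Mbps


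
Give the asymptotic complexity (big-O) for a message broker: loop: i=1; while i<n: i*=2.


Reasoning: i doubles each step so iterations are log2(n)
Complexity: O(log n)

O(log n)


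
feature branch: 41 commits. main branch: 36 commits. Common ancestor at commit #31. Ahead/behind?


Common ancestor: commit #31
feature commits after divergence: 41 - 31 = 10
main commits after divergence: 36 - 31 = 5
feature is 10 commits ahead of main
main is 5 commits ahead of feature

feature ahead: 10, main ahead: 5


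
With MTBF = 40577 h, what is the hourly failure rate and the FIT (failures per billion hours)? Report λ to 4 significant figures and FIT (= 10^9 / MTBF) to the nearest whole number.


Formula: λ = 1 / MTBF; FIT = λ × 1e9 = 1e9 / MTBF
λ = 1 / 40577 ≈ 2.464e-05 failures/hour
FIT = 1e9 / 40577 ≈ 24645 failures per 1e9 hours (nearest whole number)

λ = 2.464e-05 /h, FIT = 24645


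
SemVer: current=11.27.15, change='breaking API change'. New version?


Current: 11.27.15
Change category: 'breaking API change' → major bump
SemVer rule: major bump → increment MAJOR, reset MINOR and PATCH to 0
New: 12.0.0

12.0.0


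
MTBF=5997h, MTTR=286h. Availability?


Availability = MTBF / (MTBF + MTTR)
Availability = 5997 / (5997 + 286)
Availability = 5997 / 6283
Availability = 95.448%

95.448%


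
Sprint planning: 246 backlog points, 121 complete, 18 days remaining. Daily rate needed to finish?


Formula: Required rate = Remaining points / Days left
Remaining = 246 - 121 = 125 points
Required rate = 125 / 18 = 6.94 points/day

6.94 points/day


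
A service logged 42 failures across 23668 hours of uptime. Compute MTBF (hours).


Formula: MTBF = Total operating time / Number of failures
MTBF = 23668 / 42
MTBF = 563.52 hours

563.52 hours


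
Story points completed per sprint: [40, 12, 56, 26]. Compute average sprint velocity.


Formula: Avg velocity = Total points / Number of sprints
Points: [40, 12, 56, 26]
Sum = 40 + 12 + 56 + 26 = 134
Avg velocity = 134 / 4 = 33.5 points/sprint

33.5 points/sprint


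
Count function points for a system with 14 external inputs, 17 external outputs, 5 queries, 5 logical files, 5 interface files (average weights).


UFP = EI*4 + EO*5 + EQ*4 + ILF*10 + EIF*7
UFP = 14*4 + 17*5 + 5*4 + 5*10 + 5*7
UFP = 56 + 85 + 20 + 50 + 35
UFP = 246

246


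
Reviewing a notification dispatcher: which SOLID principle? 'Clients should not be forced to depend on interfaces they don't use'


This describes the Interface Segregation Principle (ISP)

Interface Segregation Principle (ISP)


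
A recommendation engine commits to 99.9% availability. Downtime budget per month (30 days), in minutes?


Formula: allowed downtime = period * (100 - SLA) / 100
Period (month (30 days)) = 43200 minutes
Unavailability fraction = (100 - 99.9) / 100
Allowed downtime = 43200 * (100 - 99.9) / 100
Allowed downtime = 43.2 minutes

43.2 minutes


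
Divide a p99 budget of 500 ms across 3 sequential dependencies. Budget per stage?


Formula: per_stage = total_budget / stages
per_stage = 500 / 3
per_stage = 166.67 ms

166.67 ms


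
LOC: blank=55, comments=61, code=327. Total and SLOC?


Total LOC = blank + comment + code
Total LOC = 55 + 61 + 327 = 443
SLOC (source only) = code = 327

Total LOC: 443, SLOC: 327


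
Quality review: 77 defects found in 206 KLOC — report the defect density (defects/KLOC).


Defect density = defects / KLOC
Defect density = 77 / 206
Defect density = 0.374 defects/KLOC

0.374 defects/KLOC


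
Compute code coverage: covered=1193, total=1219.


Coverage = covered / total * 100
Coverage = 1193 / 1219 * 100
Coverage = 97.87%

97.87%


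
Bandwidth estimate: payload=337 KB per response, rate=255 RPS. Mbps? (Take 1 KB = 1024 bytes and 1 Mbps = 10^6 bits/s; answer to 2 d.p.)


Formula: Mbps = payload_bytes * RPS * 8 / 1e6
Payload per request = 337 KB = 337 * 1024 = 345088 bytes
Total bytes/sec = 345088 * 255 = 87997440
Total bits/sec = 87997440 * 8 = 703979520
Mbps = 703979520 / 1e6 = 703.98

703.98 Mbps


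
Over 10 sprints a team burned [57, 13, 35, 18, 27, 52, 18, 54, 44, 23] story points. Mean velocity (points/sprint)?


Formula: Avg velocity = Total points / Number of sprints
Points: [57, 13, 35, 18, 27, 52, 18, 54, 44, 23]
Sum = 57 + 13 + 35 + 18 + 27 + 52 + 18 + 54 + 44 + 23 = 341
Avg velocity = 341 / 10 = 34.1 points/sprint

34.1 points/sprint


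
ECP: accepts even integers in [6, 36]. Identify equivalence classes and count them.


Constraint: even integers in [6, 36]
Class 1: x < 6 — out-of-range invalid
Class 2: x in [6,36] but odd — wrong type invalid
Class 3: x in [6,36] and even — valid
Class 4: x > 36 — out-of-range invalid
Total equivalence classes: 4

4 equivalence classes


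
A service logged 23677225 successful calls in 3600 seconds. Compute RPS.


Formula: throughput = requests / seconds
throughput = 23677225 / 3600
throughput = 6577.01 requests/second

6577.01 requests/second


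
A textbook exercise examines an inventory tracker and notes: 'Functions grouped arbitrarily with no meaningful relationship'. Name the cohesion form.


Reasoning: Worst: random grouping
Type: Coincidental cohesion

Coincidental cohesion


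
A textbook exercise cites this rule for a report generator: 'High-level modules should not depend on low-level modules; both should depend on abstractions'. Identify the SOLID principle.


This describes the Dependency Inversion Principle (DIP)

Dependency Inversion Principle (DIP)


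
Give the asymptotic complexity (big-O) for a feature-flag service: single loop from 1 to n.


Reasoning: one pass through n items
Complexity: O(n)

O(n)


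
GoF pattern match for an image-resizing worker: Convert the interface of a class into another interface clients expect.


This matches the Adapter pattern

Adapter


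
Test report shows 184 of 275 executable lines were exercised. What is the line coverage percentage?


Coverage = covered / total * 100
Coverage = 184 / 275 * 100
Coverage = 66.91%

66.91%


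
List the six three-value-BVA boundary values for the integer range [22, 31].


Range: [22, 31]
Boundaries: just below min, min, min+1, max-1, max, just above max
Values: [21, 22, 23, 30, 31, 32]

[21, 22, 23, 30, 31, 32]


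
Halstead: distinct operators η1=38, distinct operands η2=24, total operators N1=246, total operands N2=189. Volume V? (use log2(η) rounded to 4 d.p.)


Formula: V = N * log2(η), where N = N1 + N2 and η = η1 + η2
η = 38 + 24 = 62
N = 246 + 189 = 435
log2(62) ≈ 5.9542
V = 435 * 5.9542 = 2590.08

2590.08


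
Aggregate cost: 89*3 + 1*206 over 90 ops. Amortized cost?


Formula: Amortized cost = Total cost / Operations
Total cost = (89 * 3) + (1 * 206)
Total cost = 267 + 206 = 473
Amortized = 473 / 90 = 5.2556

5.2556


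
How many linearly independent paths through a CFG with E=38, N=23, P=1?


Formula: V(G) = E - N + 2P
V(G) = 38 - 23 + 2*1
V(G) = 15 + 2
V(G) = 17

17


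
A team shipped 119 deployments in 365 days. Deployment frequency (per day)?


Formula: deployments per day = releases / days
= 119 / 365
= 0.326 deploys/day
(equivalently, 2.28 deploys/week)

0.326 deploys/day


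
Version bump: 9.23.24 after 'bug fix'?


Current: 9.23.24
Change category: 'bug fix' → patch bump
SemVer rule: patch bump → increment PATCH (MAJOR and MINOR unchanged)
New: 9.23.25

9.23.25


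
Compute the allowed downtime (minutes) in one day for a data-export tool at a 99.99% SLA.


Formula: allowed downtime = period * (100 - SLA) / 100
Period (day) = 1440 minutes
Unavailability fraction = (100 - 99.99) / 100
Allowed downtime = 1440 * (100 - 99.99) / 100
Allowed downtime = 0.144 minutes

0.144 minutes


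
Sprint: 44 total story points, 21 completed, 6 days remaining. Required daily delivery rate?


Formula: Required rate = Remaining points / Days left
Remaining = 44 - 21 = 23 points
Required rate = 23 / 6 = 3.83 points/day

3.83 points/day


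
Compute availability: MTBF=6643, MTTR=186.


Availability = MTBF / (MTBF + MTTR)
Availability = 6643 / (6643 + 186)
Availability = 6643 / 6829
Availability = 97.2763%

97.2763%


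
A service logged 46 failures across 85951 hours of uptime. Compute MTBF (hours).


Formula: MTBF = Total operating time / Number of failures
MTBF = 85951 / 46
MTBF = 1868.5 hours

1868.5 hours


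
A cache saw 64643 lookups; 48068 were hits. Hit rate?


Formula: hit rate = hits / (hits + misses) * 100
hit rate = 48068 / (48068 + 16575) * 100
hit rate = 48068 / 64643 * 100
hit rate = 74.36%

74.36%


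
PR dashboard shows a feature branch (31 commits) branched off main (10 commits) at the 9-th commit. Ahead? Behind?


Common ancestor: commit #9
feature commits after divergence: 31 - 9 = 22
main commits after divergence: 10 - 9 = 1
feature is 22 commits ahead of main
main is 1 commits ahead of feature

feature ahead: 22, main ahead: 1


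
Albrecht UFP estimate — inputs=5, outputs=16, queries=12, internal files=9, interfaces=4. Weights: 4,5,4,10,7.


UFP = EI*4 + EO*5 + EQ*4 + ILF*10 + EIF*7
UFP = 5*4 + 16*5 + 12*4 + 9*10 + 4*7
UFP = 20 + 80 + 48 + 90 + 28
UFP = 266

266


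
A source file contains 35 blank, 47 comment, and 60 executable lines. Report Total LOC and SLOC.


Total LOC = blank + comment + code
Total LOC = 35 + 47 + 60 = 142
SLOC (source only) = code = 60

Total LOC: 142, SLOC: 60


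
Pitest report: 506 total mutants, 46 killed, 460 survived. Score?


Mutation score = killed / total * 100
Mutation score = 46 / 506 * 100
Mutation score = 9.09%

9.09%


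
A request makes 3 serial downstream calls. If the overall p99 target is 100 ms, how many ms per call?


Formula: per_stage = total_budget / stages
per_stage = 100 / 3
per_stage = 33.33 ms

33.33 ms


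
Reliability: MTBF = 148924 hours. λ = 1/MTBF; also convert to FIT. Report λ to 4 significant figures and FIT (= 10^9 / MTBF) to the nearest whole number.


Formula: λ = 1 / MTBF; FIT = λ × 1e9 = 1e9 / MTBF
λ = 1 / 148924 ≈ 6.715e-06 failures/hour
FIT = 1e9 / 148924 ≈ 6715 failures per 1e9 hours (nearest whole number)

λ = 6.715e-06 /h, FIT = 6715


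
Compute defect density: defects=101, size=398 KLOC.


Defect density = defects / KLOC
Defect density = 101 / 398
Defect density = 0.254 defects/KLOC

0.254 defects/KLOC


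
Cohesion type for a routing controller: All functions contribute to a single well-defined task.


Reasoning: Best: single purpose
Type: Functional cohesion

Functional cohesion


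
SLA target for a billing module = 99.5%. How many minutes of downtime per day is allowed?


Formula: allowed downtime = period * (100 - SLA) / 100
Period (day) = 1440 minutes
Unavailability fraction = (100 - 99.5) / 100
Allowed downtime = 1440 * (100 - 99.5) / 100
Allowed downtime = 7.2 minutes

7.2 minutes


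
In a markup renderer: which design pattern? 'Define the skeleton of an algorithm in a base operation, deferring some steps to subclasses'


This matches the Template Method pattern

Template Method


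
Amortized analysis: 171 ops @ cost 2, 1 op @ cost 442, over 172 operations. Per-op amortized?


Formula: Amortized cost = Total cost / Operations
Total cost = (171 * 2) + (1 * 442)
Total cost = 342 + 442 = 784
Amortized = 784 / 172 = 4.5581

4.5581


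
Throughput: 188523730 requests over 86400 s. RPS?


Formula: throughput = requests / seconds
throughput = 188523730 / 86400
throughput = 2181.99 requests/second

2181.99 requests/second


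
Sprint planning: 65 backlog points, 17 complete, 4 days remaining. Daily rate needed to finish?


Formula: Required rate = Remaining points / Days left
Remaining = 65 - 17 = 48 points
Required rate = 48 / 4 = 12.0 points/day

12.0 points/day


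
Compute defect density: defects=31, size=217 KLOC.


Defect density = defects / KLOC
Defect density = 31 / 217
Defect density = 0.143 defects/KLOC

0.143 defects/KLOC


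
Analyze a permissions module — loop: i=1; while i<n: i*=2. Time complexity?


Reasoning: i doubles each step so iterations are log2(n)
Complexity: O(log n)

O(log n)


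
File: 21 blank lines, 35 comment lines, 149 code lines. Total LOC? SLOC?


Total LOC = blank + comment + code
Total LOC = 21 + 35 + 149 = 205
SLOC (source only) = code = 149

Total LOC: 205, SLOC: 149


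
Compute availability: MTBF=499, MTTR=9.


Availability = MTBF / (MTBF + MTTR)
Availability = 499 / (499 + 9)
Availability = 499 / 508
Availability = 98.2283%

98.2283%


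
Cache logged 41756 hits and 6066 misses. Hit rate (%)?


Formula: hit rate = hits / (hits + misses) * 100
hit rate = 41756 / (41756 + 6066) * 100
hit rate = 41756 / 47822 * 100
hit rate = 87.32%

87.32%


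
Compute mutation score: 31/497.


Mutation score = killed / total * 100
Mutation score = 31 / 497 * 100
Mutation score = 6.24%

6.24%


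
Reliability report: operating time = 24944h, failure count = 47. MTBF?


Formula: MTBF = Total operating time / Number of failures
MTBF = 24944 / 47
MTBF = 530.72 hours

530.72 hours


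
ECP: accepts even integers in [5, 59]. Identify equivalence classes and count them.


Constraint: even integers in [5, 59]
Class 1: x < 5 — out-of-range invalid
Class 2: x in [5,59] but odd — wrong type invalid
Class 3: x in [5,59] and even — valid
Class 4: x > 59 — out-of-range invalid
Total equivalence classes: 4

4 equivalence classes


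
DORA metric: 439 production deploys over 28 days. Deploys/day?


Formula: deployments per day = releases / days
= 439 / 28
= 15.679 deploys/day
(equivalently, 109.75 deploys/week)

15.679 deploys/day


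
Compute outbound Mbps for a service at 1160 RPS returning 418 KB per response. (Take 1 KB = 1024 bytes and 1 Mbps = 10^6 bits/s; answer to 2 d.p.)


Formula: Mbps = payload_bytes * RPS * 8 / 1e6
Payload per request = 418 KB = 418 * 1024 = 428032 bytes
Total bytes/sec = 428032 * 1160 = 496517120
Total bits/sec = 496517120 * 8 = 3972136960
Mbps = 3972136960 / 1e6 = 3972.14

3972.14 Mbps


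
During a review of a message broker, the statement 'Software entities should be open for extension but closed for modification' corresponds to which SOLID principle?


This describes the Open/Closed Principle (OCP)

Open/Closed Principle (OCP)


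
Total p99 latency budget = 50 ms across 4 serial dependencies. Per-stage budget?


Formula: per_stage = total_budget / stages
per_stage = 50 / 4
per_stage = 12.5 ms

12.5 ms


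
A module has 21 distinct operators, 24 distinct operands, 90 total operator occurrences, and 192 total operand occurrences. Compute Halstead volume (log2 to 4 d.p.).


Formula: V = N * log2(η), where N = N1 + N2 and η = η1 + η2
η = 21 + 24 = 45
N = 90 + 192 = 282
log2(45) ≈ 5.4919
V = 282 * 5.4919 = 1548.72

1548.72


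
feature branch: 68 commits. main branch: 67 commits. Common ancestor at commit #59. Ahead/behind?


Common ancestor: commit #59
feature commits after divergence: 68 - 59 = 9
main commits after divergence: 67 - 59 = 8
feature is 9 commits ahead of main
main is 8 commits ahead of feature

feature ahead: 9, main ahead: 8


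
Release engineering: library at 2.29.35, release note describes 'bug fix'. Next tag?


Current: 2.29.35
Change category: 'bug fix' → patch bump
SemVer rule: patch bump → increment PATCH (MAJOR and MINOR unchanged)
New: 2.29.36

2.29.36


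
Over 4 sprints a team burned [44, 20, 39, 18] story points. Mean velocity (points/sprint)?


Formula: Avg velocity = Total points / Number of sprints
Points: [44, 20, 39, 18]
Sum = 44 + 20 + 39 + 18 = 121
Avg velocity = 121 / 4 = 30.25 points/sprint

30.25 points/sprint


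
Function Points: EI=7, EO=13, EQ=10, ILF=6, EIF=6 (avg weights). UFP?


UFP = EI*4 + EO*5 + EQ*4 + ILF*10 + EIF*7
UFP = 7*4 + 13*5 + 10*4 + 6*10 + 6*7
UFP = 28 + 65 + 40 + 60 + 42
UFP = 235

235


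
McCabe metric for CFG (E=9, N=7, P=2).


Formula: V(G) = E - N + 2P
V(G) = 9 - 7 + 2*2
V(G) = 2 + 4
V(G) = 6

6


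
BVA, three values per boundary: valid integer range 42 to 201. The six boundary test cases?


Range: [42, 201]
Boundaries: just below min, min, min+1, max-1, max, just above max
Values: [41, 42, 43, 200, 201, 202]

[41, 42, 43, 200, 201, 202]


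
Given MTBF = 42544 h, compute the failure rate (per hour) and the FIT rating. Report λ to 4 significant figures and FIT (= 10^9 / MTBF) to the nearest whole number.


Formula: λ = 1 / MTBF; FIT = λ × 1e9 = 1e9 / MTBF
λ = 1 / 42544 ≈ 2.351e-05 failures/hour
FIT = 1e9 / 42544 ≈ 23505 failures per 1e9 hours (nearest whole number)

λ = 2.351e-05 /h, FIT = 23505


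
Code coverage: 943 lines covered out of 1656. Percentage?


Coverage = covered / total * 100
Coverage = 943 / 1656 * 100
Coverage = 56.94%

56.94%


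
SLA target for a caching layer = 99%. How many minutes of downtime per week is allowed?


Formula: allowed downtime = period * (100 - SLA) / 100
Period (week) = 10080 minutes
Unavailability fraction = (100 - 99.0) / 100
Allowed downtime = 10080 * (100 - 99.0) / 100
Allowed downtime = 100.8 minutes

100.8 minutes


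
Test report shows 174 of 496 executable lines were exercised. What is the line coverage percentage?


Coverage = covered / total * 100
Coverage = 174 / 496 * 100
Coverage = 35.08%

35.08%


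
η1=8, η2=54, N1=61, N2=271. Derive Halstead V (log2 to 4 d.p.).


Formula: V = N * log2(η), where N = N1 + N2 and η = η1 + η2
η = 8 + 54 = 62
N = 61 + 271 = 332
log2(62) ≈ 5.9542
V = 332 * 5.9542 = 1976.79

1976.79


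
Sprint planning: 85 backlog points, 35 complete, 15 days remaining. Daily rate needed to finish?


Formula: Required rate = Remaining points / Days left
Remaining = 85 - 35 = 50 points
Required rate = 50 / 15 = 3.33 points/day

3.33 points/day


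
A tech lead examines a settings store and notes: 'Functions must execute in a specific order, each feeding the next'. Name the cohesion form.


Reasoning: Output of one is input to next
Type: Sequential cohesion

Sequential cohesion


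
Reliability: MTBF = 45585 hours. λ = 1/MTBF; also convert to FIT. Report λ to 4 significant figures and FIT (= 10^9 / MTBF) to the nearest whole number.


Formula: λ = 1 / MTBF; FIT = λ × 1e9 = 1e9 / MTBF
λ = 1 / 45585 ≈ 2.194e-05 failures/hour
FIT = 1e9 / 45585 ≈ 21937 failures per 1e9 hours (nearest whole number)

λ = 2.194e-05 /h, FIT = 21937


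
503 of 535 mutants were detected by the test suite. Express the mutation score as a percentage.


Mutation score = killed / total * 100
Mutation score = 503 / 535 * 100
Mutation score = 94.02%

94.02%


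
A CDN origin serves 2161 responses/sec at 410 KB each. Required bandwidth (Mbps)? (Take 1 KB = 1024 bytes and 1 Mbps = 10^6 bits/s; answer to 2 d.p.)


Formula: Mbps = payload_bytes * RPS * 8 / 1e6
Payload per request = 410 KB = 410 * 1024 = 419840 bytes
Total bytes/sec = 419840 * 2161 = 907274240
Total bits/sec = 907274240 * 8 = 7258193920
Mbps = 7258193920 / 1e6 = 7258.19

7258.19 Mbps


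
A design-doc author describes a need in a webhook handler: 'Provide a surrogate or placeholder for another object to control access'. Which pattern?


This matches the Proxy pattern

Proxy


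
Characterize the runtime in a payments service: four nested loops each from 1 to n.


Reasoning: four levels of nesting
Complexity: O(n^4)

O(n^4)


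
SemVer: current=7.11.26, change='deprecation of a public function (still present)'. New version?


Current: 7.11.26
Change category: 'deprecation of a public function (still present)' → minor bump
SemVer rule: minor bump → increment MINOR, reset PATCH to 0 (MAJOR unchanged)
New: 7.12.0

7.12.0


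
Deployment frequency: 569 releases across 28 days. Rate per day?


Formula: deployments per day = releases / days
= 569 / 28
= 20.321 deploys/day
(equivalently, 142.25 deploys/week)

20.321 deploys/day


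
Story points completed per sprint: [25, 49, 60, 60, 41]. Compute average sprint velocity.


Formula: Avg velocity = Total points / Number of sprints
Points: [25, 49, 60, 60, 41]
Sum = 25 + 49 + 60 + 60 + 41 = 235
Avg velocity = 235 / 5 = 47.0 points/sprint

47.0 points/sprint


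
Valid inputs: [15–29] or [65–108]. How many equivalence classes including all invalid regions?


Valid ranges: [15,29] and [65,108]
Class 1: x < 15 — invalid
Class 2: 15 ≤ x ≤ 29 — valid
Class 3: 29 < x < 65 — invalid (gap between ranges)
Class 4: 65 ≤ x ≤ 108 — valid
Class 5: x > 108 — invalid
Total equivalence classes: 5

5 equivalence classes


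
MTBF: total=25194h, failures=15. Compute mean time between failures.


Formula: MTBF = Total operating time / Number of failures
MTBF = 25194 / 15
MTBF = 1679.6 hours

1679.6 hours


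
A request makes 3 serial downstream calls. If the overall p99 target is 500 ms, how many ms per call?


Formula: per_stage = total_budget / stages
per_stage = 500 / 3
per_stage = 166.67 ms

166.67 ms


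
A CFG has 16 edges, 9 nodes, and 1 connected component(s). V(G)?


Formula: V(G) = E - N + 2P
V(G) = 16 - 9 + 2*1
V(G) = 7 + 2
V(G) = 9

9


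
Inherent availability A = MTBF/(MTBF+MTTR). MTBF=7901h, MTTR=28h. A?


Availability = MTBF / (MTBF + MTTR)
Availability = 7901 / (7901 + 28)
Availability = 7901 / 7929
Availability = 99.6469%

99.6469%


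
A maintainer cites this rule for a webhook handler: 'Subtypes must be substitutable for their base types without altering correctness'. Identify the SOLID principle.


This describes the Liskov Substitution Principle (LSP)

Liskov Substitution Principle (LSP)


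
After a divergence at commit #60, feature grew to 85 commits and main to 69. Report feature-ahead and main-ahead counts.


Common ancestor: commit #60
feature commits after divergence: 85 - 60 = 25
main commits after divergence: 69 - 60 = 9
feature is 25 commits ahead of main
main is 9 commits ahead of feature

feature ahead: 25, main ahead: 9


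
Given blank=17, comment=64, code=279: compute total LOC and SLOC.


Total LOC = blank + comment + code
Total LOC = 17 + 64 + 279 = 360
SLOC (source only) = code = 279

Total LOC: 360, SLOC: 279


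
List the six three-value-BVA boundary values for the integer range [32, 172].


Range: [32, 172]
Boundaries: just below min, min, min+1, max-1, max, just above max
Values: [31, 32, 33, 171, 172, 173]

[31, 32, 33, 171, 172, 173]


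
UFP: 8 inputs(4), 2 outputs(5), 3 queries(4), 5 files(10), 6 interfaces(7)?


UFP = EI*4 + EO*5 + EQ*4 + ILF*10 + EIF*7
UFP = 8*4 + 2*5 + 3*4 + 5*10 + 6*7
UFP = 32 + 10 + 12 + 50 + 42
UFP = 146

146


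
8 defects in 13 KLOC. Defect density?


Defect density = defects / KLOC
Defect density = 8 / 13
Defect density = 0.615 defects/KLOC

0.615 defects/KLOC


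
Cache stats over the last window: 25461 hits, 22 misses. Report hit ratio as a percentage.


Formula: hit rate = hits / (hits + misses) * 100
hit rate = 25461 / (25461 + 22) * 100
hit rate = 25461 / 25483 * 100
hit rate = 99.91%

99.91%


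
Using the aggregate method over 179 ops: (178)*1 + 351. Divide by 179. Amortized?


Formula: Amortized cost = Total cost / Operations
Total cost = (178 * 1) + (1 * 351)
Total cost = 178 + 351 = 529
Amortized = 529 / 179 = 2.9553

2.9553
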